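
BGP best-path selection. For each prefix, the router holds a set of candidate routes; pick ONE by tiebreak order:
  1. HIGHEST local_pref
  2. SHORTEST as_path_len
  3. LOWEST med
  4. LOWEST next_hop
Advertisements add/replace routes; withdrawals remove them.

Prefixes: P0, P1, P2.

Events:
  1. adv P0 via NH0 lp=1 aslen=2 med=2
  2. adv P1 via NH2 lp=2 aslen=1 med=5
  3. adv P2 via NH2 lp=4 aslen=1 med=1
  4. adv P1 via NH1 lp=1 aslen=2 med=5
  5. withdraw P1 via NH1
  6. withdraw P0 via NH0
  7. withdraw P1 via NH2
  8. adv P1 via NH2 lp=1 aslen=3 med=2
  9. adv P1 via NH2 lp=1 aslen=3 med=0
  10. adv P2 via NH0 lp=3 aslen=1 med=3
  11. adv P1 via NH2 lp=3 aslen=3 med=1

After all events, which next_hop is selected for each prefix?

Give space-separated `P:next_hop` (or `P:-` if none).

Answer: P0:- P1:NH2 P2:NH2

Derivation:
Op 1: best P0=NH0 P1=- P2=-
Op 2: best P0=NH0 P1=NH2 P2=-
Op 3: best P0=NH0 P1=NH2 P2=NH2
Op 4: best P0=NH0 P1=NH2 P2=NH2
Op 5: best P0=NH0 P1=NH2 P2=NH2
Op 6: best P0=- P1=NH2 P2=NH2
Op 7: best P0=- P1=- P2=NH2
Op 8: best P0=- P1=NH2 P2=NH2
Op 9: best P0=- P1=NH2 P2=NH2
Op 10: best P0=- P1=NH2 P2=NH2
Op 11: best P0=- P1=NH2 P2=NH2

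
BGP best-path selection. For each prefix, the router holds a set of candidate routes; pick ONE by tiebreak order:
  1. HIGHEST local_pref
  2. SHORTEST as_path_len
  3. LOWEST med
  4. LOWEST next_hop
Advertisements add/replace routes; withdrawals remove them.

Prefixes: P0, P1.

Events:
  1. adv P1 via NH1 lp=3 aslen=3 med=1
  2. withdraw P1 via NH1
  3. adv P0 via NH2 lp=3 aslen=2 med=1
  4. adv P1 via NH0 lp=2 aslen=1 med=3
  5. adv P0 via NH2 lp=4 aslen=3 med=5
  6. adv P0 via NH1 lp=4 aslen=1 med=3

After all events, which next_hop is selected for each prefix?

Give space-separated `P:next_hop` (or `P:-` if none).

Answer: P0:NH1 P1:NH0

Derivation:
Op 1: best P0=- P1=NH1
Op 2: best P0=- P1=-
Op 3: best P0=NH2 P1=-
Op 4: best P0=NH2 P1=NH0
Op 5: best P0=NH2 P1=NH0
Op 6: best P0=NH1 P1=NH0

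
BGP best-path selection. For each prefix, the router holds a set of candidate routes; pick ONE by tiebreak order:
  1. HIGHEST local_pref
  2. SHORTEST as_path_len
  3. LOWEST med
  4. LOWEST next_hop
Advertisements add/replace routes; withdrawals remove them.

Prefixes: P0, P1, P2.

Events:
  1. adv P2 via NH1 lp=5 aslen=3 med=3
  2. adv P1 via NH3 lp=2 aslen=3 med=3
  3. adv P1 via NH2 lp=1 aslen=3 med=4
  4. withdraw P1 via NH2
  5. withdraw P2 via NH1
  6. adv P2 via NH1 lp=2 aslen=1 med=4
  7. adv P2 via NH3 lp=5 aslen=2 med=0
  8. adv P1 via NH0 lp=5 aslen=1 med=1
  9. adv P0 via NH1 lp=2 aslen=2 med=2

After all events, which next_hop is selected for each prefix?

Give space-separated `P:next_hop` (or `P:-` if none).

Op 1: best P0=- P1=- P2=NH1
Op 2: best P0=- P1=NH3 P2=NH1
Op 3: best P0=- P1=NH3 P2=NH1
Op 4: best P0=- P1=NH3 P2=NH1
Op 5: best P0=- P1=NH3 P2=-
Op 6: best P0=- P1=NH3 P2=NH1
Op 7: best P0=- P1=NH3 P2=NH3
Op 8: best P0=- P1=NH0 P2=NH3
Op 9: best P0=NH1 P1=NH0 P2=NH3

Answer: P0:NH1 P1:NH0 P2:NH3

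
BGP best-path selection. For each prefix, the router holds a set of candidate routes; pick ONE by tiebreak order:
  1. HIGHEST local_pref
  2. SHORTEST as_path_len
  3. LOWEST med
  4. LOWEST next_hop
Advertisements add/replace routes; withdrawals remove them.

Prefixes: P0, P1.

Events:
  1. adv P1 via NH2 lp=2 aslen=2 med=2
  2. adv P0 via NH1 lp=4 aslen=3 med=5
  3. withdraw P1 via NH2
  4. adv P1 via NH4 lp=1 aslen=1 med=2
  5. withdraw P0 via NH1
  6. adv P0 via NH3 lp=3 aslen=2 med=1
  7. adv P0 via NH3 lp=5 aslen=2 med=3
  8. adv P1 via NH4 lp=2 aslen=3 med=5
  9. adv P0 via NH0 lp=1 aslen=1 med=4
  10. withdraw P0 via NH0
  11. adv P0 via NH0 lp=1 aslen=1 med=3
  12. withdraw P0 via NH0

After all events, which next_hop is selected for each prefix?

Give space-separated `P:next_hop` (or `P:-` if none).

Op 1: best P0=- P1=NH2
Op 2: best P0=NH1 P1=NH2
Op 3: best P0=NH1 P1=-
Op 4: best P0=NH1 P1=NH4
Op 5: best P0=- P1=NH4
Op 6: best P0=NH3 P1=NH4
Op 7: best P0=NH3 P1=NH4
Op 8: best P0=NH3 P1=NH4
Op 9: best P0=NH3 P1=NH4
Op 10: best P0=NH3 P1=NH4
Op 11: best P0=NH3 P1=NH4
Op 12: best P0=NH3 P1=NH4

Answer: P0:NH3 P1:NH4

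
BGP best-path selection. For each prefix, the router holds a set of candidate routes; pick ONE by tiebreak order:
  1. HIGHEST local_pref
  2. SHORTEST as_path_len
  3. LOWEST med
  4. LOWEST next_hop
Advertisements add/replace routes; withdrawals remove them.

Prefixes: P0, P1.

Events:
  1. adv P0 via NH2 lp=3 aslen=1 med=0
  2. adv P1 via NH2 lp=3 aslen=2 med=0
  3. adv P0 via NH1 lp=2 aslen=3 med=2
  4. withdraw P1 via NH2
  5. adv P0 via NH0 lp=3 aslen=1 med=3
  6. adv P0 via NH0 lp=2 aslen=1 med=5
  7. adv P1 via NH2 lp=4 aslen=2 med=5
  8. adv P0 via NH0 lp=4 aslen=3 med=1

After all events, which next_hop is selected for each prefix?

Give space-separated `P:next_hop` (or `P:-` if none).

Answer: P0:NH0 P1:NH2

Derivation:
Op 1: best P0=NH2 P1=-
Op 2: best P0=NH2 P1=NH2
Op 3: best P0=NH2 P1=NH2
Op 4: best P0=NH2 P1=-
Op 5: best P0=NH2 P1=-
Op 6: best P0=NH2 P1=-
Op 7: best P0=NH2 P1=NH2
Op 8: best P0=NH0 P1=NH2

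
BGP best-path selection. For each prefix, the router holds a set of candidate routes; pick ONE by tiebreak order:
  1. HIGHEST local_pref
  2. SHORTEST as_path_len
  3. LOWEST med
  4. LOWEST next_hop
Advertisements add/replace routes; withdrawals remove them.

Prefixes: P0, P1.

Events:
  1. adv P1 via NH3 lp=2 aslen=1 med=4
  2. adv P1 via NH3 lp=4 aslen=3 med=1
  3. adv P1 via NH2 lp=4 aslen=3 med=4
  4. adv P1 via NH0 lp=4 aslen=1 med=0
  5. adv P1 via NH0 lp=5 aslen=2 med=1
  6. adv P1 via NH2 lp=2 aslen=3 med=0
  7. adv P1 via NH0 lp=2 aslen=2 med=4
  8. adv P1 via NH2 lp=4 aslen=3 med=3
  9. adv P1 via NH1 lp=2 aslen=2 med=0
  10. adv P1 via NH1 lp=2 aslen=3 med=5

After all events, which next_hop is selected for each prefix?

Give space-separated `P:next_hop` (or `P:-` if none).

Answer: P0:- P1:NH3

Derivation:
Op 1: best P0=- P1=NH3
Op 2: best P0=- P1=NH3
Op 3: best P0=- P1=NH3
Op 4: best P0=- P1=NH0
Op 5: best P0=- P1=NH0
Op 6: best P0=- P1=NH0
Op 7: best P0=- P1=NH3
Op 8: best P0=- P1=NH3
Op 9: best P0=- P1=NH3
Op 10: best P0=- P1=NH3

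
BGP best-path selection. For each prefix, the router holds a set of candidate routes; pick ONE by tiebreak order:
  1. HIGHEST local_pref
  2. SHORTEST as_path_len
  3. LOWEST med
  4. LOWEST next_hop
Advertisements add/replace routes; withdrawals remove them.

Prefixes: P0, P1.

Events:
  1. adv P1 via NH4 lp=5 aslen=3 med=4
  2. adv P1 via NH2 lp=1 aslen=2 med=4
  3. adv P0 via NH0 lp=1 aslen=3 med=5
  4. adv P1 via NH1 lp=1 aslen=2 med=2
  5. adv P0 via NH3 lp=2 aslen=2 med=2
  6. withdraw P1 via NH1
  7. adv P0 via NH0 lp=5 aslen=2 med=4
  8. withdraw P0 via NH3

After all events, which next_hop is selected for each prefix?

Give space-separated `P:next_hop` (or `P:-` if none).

Answer: P0:NH0 P1:NH4

Derivation:
Op 1: best P0=- P1=NH4
Op 2: best P0=- P1=NH4
Op 3: best P0=NH0 P1=NH4
Op 4: best P0=NH0 P1=NH4
Op 5: best P0=NH3 P1=NH4
Op 6: best P0=NH3 P1=NH4
Op 7: best P0=NH0 P1=NH4
Op 8: best P0=NH0 P1=NH4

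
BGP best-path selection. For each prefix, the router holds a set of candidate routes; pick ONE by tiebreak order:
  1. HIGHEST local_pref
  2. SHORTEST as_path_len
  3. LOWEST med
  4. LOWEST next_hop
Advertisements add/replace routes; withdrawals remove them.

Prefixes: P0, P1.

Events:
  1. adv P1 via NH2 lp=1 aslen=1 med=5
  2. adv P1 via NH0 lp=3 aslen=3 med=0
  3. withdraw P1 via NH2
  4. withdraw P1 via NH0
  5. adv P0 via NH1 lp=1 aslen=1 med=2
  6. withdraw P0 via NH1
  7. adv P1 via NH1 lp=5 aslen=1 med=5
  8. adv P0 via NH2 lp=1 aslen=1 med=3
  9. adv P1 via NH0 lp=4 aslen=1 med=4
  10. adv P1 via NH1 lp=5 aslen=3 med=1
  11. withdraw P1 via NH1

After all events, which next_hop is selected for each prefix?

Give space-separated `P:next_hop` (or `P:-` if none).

Op 1: best P0=- P1=NH2
Op 2: best P0=- P1=NH0
Op 3: best P0=- P1=NH0
Op 4: best P0=- P1=-
Op 5: best P0=NH1 P1=-
Op 6: best P0=- P1=-
Op 7: best P0=- P1=NH1
Op 8: best P0=NH2 P1=NH1
Op 9: best P0=NH2 P1=NH1
Op 10: best P0=NH2 P1=NH1
Op 11: best P0=NH2 P1=NH0

Answer: P0:NH2 P1:NH0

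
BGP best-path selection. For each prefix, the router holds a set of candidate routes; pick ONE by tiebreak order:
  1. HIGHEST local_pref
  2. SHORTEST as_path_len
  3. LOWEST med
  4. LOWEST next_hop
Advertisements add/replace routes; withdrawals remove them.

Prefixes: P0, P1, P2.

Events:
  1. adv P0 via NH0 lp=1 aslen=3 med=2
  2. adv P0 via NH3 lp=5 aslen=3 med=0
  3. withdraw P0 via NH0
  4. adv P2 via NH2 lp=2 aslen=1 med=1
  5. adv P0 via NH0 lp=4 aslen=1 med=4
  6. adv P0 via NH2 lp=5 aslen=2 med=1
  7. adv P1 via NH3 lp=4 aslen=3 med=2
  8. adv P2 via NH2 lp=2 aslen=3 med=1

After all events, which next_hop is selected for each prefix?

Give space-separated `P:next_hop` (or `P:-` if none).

Answer: P0:NH2 P1:NH3 P2:NH2

Derivation:
Op 1: best P0=NH0 P1=- P2=-
Op 2: best P0=NH3 P1=- P2=-
Op 3: best P0=NH3 P1=- P2=-
Op 4: best P0=NH3 P1=- P2=NH2
Op 5: best P0=NH3 P1=- P2=NH2
Op 6: best P0=NH2 P1=- P2=NH2
Op 7: best P0=NH2 P1=NH3 P2=NH2
Op 8: best P0=NH2 P1=NH3 P2=NH2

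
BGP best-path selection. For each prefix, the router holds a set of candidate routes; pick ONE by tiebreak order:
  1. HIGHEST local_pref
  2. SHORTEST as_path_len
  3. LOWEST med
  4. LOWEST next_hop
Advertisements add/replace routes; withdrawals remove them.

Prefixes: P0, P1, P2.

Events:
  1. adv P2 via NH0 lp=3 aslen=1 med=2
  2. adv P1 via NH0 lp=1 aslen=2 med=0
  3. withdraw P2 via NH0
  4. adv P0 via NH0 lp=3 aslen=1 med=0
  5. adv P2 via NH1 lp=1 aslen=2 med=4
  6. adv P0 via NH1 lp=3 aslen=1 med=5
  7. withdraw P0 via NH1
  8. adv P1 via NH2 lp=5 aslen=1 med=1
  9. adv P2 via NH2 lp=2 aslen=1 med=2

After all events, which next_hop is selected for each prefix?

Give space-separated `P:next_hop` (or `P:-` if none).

Op 1: best P0=- P1=- P2=NH0
Op 2: best P0=- P1=NH0 P2=NH0
Op 3: best P0=- P1=NH0 P2=-
Op 4: best P0=NH0 P1=NH0 P2=-
Op 5: best P0=NH0 P1=NH0 P2=NH1
Op 6: best P0=NH0 P1=NH0 P2=NH1
Op 7: best P0=NH0 P1=NH0 P2=NH1
Op 8: best P0=NH0 P1=NH2 P2=NH1
Op 9: best P0=NH0 P1=NH2 P2=NH2

Answer: P0:NH0 P1:NH2 P2:NH2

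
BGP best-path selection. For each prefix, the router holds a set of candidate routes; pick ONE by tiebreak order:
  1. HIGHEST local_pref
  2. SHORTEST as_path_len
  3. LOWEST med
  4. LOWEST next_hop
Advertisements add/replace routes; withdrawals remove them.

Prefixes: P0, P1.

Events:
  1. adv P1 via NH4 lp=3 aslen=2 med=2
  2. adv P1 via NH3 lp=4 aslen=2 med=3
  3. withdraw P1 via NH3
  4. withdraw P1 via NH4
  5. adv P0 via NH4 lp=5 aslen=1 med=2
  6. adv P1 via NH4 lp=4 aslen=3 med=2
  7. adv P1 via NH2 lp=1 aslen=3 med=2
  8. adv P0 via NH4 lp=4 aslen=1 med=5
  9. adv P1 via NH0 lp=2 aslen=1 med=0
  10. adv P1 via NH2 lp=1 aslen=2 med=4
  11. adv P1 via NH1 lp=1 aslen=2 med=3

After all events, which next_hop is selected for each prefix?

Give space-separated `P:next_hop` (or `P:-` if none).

Answer: P0:NH4 P1:NH4

Derivation:
Op 1: best P0=- P1=NH4
Op 2: best P0=- P1=NH3
Op 3: best P0=- P1=NH4
Op 4: best P0=- P1=-
Op 5: best P0=NH4 P1=-
Op 6: best P0=NH4 P1=NH4
Op 7: best P0=NH4 P1=NH4
Op 8: best P0=NH4 P1=NH4
Op 9: best P0=NH4 P1=NH4
Op 10: best P0=NH4 P1=NH4
Op 11: best P0=NH4 P1=NH4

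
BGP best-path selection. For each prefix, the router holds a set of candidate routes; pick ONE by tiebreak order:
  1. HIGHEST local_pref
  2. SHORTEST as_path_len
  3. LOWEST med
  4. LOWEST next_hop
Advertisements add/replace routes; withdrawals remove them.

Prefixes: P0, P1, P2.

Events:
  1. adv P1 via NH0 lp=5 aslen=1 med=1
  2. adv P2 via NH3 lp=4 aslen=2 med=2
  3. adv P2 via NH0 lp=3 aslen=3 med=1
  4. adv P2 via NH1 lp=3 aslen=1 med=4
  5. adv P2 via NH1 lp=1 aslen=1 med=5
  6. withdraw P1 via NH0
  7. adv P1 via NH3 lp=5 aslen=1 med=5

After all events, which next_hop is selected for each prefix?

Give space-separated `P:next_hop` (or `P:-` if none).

Answer: P0:- P1:NH3 P2:NH3

Derivation:
Op 1: best P0=- P1=NH0 P2=-
Op 2: best P0=- P1=NH0 P2=NH3
Op 3: best P0=- P1=NH0 P2=NH3
Op 4: best P0=- P1=NH0 P2=NH3
Op 5: best P0=- P1=NH0 P2=NH3
Op 6: best P0=- P1=- P2=NH3
Op 7: best P0=- P1=NH3 P2=NH3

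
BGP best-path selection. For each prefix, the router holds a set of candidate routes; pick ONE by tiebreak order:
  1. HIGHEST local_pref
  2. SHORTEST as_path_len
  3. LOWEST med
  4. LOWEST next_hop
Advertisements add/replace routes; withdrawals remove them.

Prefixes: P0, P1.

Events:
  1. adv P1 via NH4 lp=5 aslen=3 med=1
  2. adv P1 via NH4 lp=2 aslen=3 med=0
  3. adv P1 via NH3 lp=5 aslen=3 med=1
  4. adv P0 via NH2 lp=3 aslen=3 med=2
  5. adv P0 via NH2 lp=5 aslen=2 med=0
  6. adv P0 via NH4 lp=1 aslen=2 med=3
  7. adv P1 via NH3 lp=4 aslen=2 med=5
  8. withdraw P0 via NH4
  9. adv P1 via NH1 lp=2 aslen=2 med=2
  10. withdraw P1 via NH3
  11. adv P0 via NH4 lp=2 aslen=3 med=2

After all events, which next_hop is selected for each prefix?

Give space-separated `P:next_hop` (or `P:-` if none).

Answer: P0:NH2 P1:NH1

Derivation:
Op 1: best P0=- P1=NH4
Op 2: best P0=- P1=NH4
Op 3: best P0=- P1=NH3
Op 4: best P0=NH2 P1=NH3
Op 5: best P0=NH2 P1=NH3
Op 6: best P0=NH2 P1=NH3
Op 7: best P0=NH2 P1=NH3
Op 8: best P0=NH2 P1=NH3
Op 9: best P0=NH2 P1=NH3
Op 10: best P0=NH2 P1=NH1
Op 11: best P0=NH2 P1=NH1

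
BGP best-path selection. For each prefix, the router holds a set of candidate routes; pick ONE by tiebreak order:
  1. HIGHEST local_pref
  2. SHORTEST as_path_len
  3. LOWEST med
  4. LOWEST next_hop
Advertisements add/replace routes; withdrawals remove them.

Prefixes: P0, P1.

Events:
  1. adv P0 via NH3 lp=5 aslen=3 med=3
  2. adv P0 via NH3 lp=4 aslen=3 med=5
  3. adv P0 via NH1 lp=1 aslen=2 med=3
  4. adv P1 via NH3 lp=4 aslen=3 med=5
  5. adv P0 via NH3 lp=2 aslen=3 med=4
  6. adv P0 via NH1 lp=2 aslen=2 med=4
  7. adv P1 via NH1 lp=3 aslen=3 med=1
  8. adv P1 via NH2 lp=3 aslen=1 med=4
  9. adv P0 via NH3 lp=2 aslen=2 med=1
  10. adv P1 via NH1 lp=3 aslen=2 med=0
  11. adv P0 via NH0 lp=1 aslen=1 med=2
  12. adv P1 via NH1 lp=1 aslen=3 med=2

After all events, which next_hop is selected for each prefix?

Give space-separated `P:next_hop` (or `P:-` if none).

Op 1: best P0=NH3 P1=-
Op 2: best P0=NH3 P1=-
Op 3: best P0=NH3 P1=-
Op 4: best P0=NH3 P1=NH3
Op 5: best P0=NH3 P1=NH3
Op 6: best P0=NH1 P1=NH3
Op 7: best P0=NH1 P1=NH3
Op 8: best P0=NH1 P1=NH3
Op 9: best P0=NH3 P1=NH3
Op 10: best P0=NH3 P1=NH3
Op 11: best P0=NH3 P1=NH3
Op 12: best P0=NH3 P1=NH3

Answer: P0:NH3 P1:NH3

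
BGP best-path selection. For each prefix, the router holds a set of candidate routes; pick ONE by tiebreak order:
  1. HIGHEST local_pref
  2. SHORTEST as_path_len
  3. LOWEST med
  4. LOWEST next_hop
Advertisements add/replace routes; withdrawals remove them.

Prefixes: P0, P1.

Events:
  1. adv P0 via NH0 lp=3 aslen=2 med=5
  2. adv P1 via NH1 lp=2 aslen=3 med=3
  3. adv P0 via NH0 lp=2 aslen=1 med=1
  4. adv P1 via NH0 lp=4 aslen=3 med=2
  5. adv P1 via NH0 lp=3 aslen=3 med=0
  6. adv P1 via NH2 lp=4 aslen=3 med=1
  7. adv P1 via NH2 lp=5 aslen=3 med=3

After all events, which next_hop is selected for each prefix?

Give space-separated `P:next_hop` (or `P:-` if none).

Answer: P0:NH0 P1:NH2

Derivation:
Op 1: best P0=NH0 P1=-
Op 2: best P0=NH0 P1=NH1
Op 3: best P0=NH0 P1=NH1
Op 4: best P0=NH0 P1=NH0
Op 5: best P0=NH0 P1=NH0
Op 6: best P0=NH0 P1=NH2
Op 7: best P0=NH0 P1=NH2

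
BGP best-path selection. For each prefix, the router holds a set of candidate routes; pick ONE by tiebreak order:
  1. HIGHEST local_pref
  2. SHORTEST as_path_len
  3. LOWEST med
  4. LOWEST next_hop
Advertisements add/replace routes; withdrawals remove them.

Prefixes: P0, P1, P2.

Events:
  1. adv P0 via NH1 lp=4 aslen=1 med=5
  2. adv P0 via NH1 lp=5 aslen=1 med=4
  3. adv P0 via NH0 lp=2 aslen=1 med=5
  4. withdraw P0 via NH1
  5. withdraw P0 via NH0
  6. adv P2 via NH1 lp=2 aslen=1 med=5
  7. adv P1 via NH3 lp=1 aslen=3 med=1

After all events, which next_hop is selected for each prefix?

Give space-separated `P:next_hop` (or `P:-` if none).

Answer: P0:- P1:NH3 P2:NH1

Derivation:
Op 1: best P0=NH1 P1=- P2=-
Op 2: best P0=NH1 P1=- P2=-
Op 3: best P0=NH1 P1=- P2=-
Op 4: best P0=NH0 P1=- P2=-
Op 5: best P0=- P1=- P2=-
Op 6: best P0=- P1=- P2=NH1
Op 7: best P0=- P1=NH3 P2=NH1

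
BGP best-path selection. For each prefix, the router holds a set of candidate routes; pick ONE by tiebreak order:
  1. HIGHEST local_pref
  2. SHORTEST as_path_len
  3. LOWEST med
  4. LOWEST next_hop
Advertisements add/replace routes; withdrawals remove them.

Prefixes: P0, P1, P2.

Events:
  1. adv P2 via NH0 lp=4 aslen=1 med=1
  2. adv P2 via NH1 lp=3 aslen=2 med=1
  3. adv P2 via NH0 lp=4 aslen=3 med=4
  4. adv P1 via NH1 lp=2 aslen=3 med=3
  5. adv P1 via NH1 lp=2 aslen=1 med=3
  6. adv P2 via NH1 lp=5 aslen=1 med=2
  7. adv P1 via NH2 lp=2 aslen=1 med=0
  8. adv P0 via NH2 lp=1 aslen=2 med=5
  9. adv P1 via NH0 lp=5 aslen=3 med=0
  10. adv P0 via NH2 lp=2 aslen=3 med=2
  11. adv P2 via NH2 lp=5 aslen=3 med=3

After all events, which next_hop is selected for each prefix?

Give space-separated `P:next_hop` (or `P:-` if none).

Answer: P0:NH2 P1:NH0 P2:NH1

Derivation:
Op 1: best P0=- P1=- P2=NH0
Op 2: best P0=- P1=- P2=NH0
Op 3: best P0=- P1=- P2=NH0
Op 4: best P0=- P1=NH1 P2=NH0
Op 5: best P0=- P1=NH1 P2=NH0
Op 6: best P0=- P1=NH1 P2=NH1
Op 7: best P0=- P1=NH2 P2=NH1
Op 8: best P0=NH2 P1=NH2 P2=NH1
Op 9: best P0=NH2 P1=NH0 P2=NH1
Op 10: best P0=NH2 P1=NH0 P2=NH1
Op 11: best P0=NH2 P1=NH0 P2=NH1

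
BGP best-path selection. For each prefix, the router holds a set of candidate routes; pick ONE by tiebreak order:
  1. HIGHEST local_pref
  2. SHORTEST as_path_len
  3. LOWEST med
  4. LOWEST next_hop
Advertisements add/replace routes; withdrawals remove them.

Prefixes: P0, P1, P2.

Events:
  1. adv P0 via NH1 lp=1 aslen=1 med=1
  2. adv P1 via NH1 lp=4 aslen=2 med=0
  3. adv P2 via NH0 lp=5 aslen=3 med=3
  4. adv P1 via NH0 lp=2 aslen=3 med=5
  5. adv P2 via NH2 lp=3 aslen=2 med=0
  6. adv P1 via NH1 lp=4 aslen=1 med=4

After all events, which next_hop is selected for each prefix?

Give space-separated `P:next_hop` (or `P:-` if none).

Op 1: best P0=NH1 P1=- P2=-
Op 2: best P0=NH1 P1=NH1 P2=-
Op 3: best P0=NH1 P1=NH1 P2=NH0
Op 4: best P0=NH1 P1=NH1 P2=NH0
Op 5: best P0=NH1 P1=NH1 P2=NH0
Op 6: best P0=NH1 P1=NH1 P2=NH0

Answer: P0:NH1 P1:NH1 P2:NH0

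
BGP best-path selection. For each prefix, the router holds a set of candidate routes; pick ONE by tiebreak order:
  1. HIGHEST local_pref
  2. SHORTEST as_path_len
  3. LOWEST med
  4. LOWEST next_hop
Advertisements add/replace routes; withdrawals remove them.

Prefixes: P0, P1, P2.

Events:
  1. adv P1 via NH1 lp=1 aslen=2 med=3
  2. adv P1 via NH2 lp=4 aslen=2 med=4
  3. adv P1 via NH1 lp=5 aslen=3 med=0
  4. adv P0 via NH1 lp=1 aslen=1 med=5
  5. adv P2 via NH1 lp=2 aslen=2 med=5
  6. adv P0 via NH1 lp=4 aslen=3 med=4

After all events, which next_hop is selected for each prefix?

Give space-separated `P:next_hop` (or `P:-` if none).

Op 1: best P0=- P1=NH1 P2=-
Op 2: best P0=- P1=NH2 P2=-
Op 3: best P0=- P1=NH1 P2=-
Op 4: best P0=NH1 P1=NH1 P2=-
Op 5: best P0=NH1 P1=NH1 P2=NH1
Op 6: best P0=NH1 P1=NH1 P2=NH1

Answer: P0:NH1 P1:NH1 P2:NH1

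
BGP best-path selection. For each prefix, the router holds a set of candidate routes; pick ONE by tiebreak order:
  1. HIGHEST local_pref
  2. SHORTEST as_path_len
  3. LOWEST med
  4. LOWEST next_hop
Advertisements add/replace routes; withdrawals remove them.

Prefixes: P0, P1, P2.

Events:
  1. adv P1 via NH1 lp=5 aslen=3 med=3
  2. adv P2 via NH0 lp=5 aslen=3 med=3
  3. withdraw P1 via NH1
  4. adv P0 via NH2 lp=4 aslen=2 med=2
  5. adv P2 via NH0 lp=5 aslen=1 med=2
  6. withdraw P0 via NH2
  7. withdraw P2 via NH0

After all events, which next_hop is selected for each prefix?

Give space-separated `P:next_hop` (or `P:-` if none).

Op 1: best P0=- P1=NH1 P2=-
Op 2: best P0=- P1=NH1 P2=NH0
Op 3: best P0=- P1=- P2=NH0
Op 4: best P0=NH2 P1=- P2=NH0
Op 5: best P0=NH2 P1=- P2=NH0
Op 6: best P0=- P1=- P2=NH0
Op 7: best P0=- P1=- P2=-

Answer: P0:- P1:- P2:-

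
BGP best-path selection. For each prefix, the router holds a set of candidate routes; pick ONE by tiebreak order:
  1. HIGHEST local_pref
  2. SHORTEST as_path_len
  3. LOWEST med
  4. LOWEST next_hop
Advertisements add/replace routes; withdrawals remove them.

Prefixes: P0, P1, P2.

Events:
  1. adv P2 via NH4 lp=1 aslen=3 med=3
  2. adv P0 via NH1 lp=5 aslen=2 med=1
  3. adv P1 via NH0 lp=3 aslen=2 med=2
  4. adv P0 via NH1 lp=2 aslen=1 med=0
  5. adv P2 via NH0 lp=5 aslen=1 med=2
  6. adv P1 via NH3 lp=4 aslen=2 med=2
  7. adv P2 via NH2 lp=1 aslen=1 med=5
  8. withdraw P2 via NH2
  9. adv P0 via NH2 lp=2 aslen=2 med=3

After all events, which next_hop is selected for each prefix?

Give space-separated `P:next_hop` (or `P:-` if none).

Op 1: best P0=- P1=- P2=NH4
Op 2: best P0=NH1 P1=- P2=NH4
Op 3: best P0=NH1 P1=NH0 P2=NH4
Op 4: best P0=NH1 P1=NH0 P2=NH4
Op 5: best P0=NH1 P1=NH0 P2=NH0
Op 6: best P0=NH1 P1=NH3 P2=NH0
Op 7: best P0=NH1 P1=NH3 P2=NH0
Op 8: best P0=NH1 P1=NH3 P2=NH0
Op 9: best P0=NH1 P1=NH3 P2=NH0

Answer: P0:NH1 P1:NH3 P2:NH0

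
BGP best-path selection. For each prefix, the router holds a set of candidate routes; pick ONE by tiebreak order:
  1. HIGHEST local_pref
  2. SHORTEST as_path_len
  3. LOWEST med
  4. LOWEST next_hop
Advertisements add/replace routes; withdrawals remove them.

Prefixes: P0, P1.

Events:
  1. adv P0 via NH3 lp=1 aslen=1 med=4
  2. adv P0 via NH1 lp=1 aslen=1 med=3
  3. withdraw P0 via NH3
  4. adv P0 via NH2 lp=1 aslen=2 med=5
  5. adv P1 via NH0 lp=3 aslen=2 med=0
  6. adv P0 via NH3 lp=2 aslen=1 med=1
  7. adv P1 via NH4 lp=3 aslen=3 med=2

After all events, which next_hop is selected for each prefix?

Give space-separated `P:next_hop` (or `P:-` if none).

Op 1: best P0=NH3 P1=-
Op 2: best P0=NH1 P1=-
Op 3: best P0=NH1 P1=-
Op 4: best P0=NH1 P1=-
Op 5: best P0=NH1 P1=NH0
Op 6: best P0=NH3 P1=NH0
Op 7: best P0=NH3 P1=NH0

Answer: P0:NH3 P1:NH0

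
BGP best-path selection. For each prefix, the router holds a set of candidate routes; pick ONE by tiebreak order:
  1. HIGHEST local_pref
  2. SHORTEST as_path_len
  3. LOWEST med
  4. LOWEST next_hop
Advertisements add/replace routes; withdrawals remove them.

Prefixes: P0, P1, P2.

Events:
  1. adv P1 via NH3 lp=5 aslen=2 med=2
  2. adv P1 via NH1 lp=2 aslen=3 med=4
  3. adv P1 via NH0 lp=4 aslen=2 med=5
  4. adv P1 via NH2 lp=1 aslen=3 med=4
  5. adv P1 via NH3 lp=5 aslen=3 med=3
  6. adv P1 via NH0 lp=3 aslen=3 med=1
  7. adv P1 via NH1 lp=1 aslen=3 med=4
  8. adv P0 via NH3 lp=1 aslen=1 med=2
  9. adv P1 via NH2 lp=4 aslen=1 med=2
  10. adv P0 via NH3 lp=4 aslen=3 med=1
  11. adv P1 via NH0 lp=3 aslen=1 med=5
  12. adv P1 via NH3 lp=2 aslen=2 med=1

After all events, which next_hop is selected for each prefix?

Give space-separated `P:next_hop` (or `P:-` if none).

Op 1: best P0=- P1=NH3 P2=-
Op 2: best P0=- P1=NH3 P2=-
Op 3: best P0=- P1=NH3 P2=-
Op 4: best P0=- P1=NH3 P2=-
Op 5: best P0=- P1=NH3 P2=-
Op 6: best P0=- P1=NH3 P2=-
Op 7: best P0=- P1=NH3 P2=-
Op 8: best P0=NH3 P1=NH3 P2=-
Op 9: best P0=NH3 P1=NH3 P2=-
Op 10: best P0=NH3 P1=NH3 P2=-
Op 11: best P0=NH3 P1=NH3 P2=-
Op 12: best P0=NH3 P1=NH2 P2=-

Answer: P0:NH3 P1:NH2 P2:-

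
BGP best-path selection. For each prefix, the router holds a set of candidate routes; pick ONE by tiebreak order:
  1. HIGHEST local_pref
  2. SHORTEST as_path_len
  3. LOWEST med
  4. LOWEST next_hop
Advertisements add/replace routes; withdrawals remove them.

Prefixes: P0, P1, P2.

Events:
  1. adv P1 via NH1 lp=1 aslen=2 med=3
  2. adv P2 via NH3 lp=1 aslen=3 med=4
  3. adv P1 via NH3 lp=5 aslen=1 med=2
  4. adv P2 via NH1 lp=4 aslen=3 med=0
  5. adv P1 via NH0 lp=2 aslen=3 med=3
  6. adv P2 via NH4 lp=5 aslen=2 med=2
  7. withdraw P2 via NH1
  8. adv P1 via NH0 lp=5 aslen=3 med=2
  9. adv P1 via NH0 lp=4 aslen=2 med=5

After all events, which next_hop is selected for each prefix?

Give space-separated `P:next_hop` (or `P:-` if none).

Answer: P0:- P1:NH3 P2:NH4

Derivation:
Op 1: best P0=- P1=NH1 P2=-
Op 2: best P0=- P1=NH1 P2=NH3
Op 3: best P0=- P1=NH3 P2=NH3
Op 4: best P0=- P1=NH3 P2=NH1
Op 5: best P0=- P1=NH3 P2=NH1
Op 6: best P0=- P1=NH3 P2=NH4
Op 7: best P0=- P1=NH3 P2=NH4
Op 8: best P0=- P1=NH3 P2=NH4
Op 9: best P0=- P1=NH3 P2=NH4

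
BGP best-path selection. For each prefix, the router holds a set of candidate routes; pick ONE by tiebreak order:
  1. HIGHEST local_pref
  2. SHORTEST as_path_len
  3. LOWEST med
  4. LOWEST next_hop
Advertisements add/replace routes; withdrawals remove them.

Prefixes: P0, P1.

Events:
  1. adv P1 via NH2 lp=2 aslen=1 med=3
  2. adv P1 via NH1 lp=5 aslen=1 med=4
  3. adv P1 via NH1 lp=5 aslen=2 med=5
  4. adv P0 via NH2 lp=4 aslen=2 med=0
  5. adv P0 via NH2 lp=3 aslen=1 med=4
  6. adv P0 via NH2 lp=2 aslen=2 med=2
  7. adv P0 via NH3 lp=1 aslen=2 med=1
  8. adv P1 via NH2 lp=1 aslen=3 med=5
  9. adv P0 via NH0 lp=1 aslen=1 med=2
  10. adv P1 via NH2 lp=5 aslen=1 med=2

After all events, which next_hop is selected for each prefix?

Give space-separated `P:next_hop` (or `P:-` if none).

Answer: P0:NH2 P1:NH2

Derivation:
Op 1: best P0=- P1=NH2
Op 2: best P0=- P1=NH1
Op 3: best P0=- P1=NH1
Op 4: best P0=NH2 P1=NH1
Op 5: best P0=NH2 P1=NH1
Op 6: best P0=NH2 P1=NH1
Op 7: best P0=NH2 P1=NH1
Op 8: best P0=NH2 P1=NH1
Op 9: best P0=NH2 P1=NH1
Op 10: best P0=NH2 P1=NH2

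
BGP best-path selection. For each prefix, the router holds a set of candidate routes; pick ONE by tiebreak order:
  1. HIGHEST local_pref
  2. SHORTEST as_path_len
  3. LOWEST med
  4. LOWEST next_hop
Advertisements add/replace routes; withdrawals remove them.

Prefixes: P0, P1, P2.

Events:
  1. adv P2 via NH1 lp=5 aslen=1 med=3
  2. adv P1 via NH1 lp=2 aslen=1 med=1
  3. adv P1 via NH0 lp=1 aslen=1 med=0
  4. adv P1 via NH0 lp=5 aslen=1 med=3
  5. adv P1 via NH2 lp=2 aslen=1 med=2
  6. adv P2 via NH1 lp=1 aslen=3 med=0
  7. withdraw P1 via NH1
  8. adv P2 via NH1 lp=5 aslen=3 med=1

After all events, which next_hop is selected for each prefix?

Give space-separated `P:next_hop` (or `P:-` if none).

Op 1: best P0=- P1=- P2=NH1
Op 2: best P0=- P1=NH1 P2=NH1
Op 3: best P0=- P1=NH1 P2=NH1
Op 4: best P0=- P1=NH0 P2=NH1
Op 5: best P0=- P1=NH0 P2=NH1
Op 6: best P0=- P1=NH0 P2=NH1
Op 7: best P0=- P1=NH0 P2=NH1
Op 8: best P0=- P1=NH0 P2=NH1

Answer: P0:- P1:NH0 P2:NH1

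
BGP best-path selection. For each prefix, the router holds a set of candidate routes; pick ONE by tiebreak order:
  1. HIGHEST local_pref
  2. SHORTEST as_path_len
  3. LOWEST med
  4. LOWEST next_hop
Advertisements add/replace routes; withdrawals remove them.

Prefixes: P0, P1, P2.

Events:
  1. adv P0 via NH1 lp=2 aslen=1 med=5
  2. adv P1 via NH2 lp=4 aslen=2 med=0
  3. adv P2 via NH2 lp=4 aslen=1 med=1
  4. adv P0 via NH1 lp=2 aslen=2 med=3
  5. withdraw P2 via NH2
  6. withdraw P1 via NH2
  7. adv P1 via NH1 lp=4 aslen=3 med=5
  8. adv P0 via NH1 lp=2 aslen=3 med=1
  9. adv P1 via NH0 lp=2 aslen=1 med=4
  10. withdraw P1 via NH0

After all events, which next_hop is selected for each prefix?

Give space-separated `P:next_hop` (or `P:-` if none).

Answer: P0:NH1 P1:NH1 P2:-

Derivation:
Op 1: best P0=NH1 P1=- P2=-
Op 2: best P0=NH1 P1=NH2 P2=-
Op 3: best P0=NH1 P1=NH2 P2=NH2
Op 4: best P0=NH1 P1=NH2 P2=NH2
Op 5: best P0=NH1 P1=NH2 P2=-
Op 6: best P0=NH1 P1=- P2=-
Op 7: best P0=NH1 P1=NH1 P2=-
Op 8: best P0=NH1 P1=NH1 P2=-
Op 9: best P0=NH1 P1=NH1 P2=-
Op 10: best P0=NH1 P1=NH1 P2=-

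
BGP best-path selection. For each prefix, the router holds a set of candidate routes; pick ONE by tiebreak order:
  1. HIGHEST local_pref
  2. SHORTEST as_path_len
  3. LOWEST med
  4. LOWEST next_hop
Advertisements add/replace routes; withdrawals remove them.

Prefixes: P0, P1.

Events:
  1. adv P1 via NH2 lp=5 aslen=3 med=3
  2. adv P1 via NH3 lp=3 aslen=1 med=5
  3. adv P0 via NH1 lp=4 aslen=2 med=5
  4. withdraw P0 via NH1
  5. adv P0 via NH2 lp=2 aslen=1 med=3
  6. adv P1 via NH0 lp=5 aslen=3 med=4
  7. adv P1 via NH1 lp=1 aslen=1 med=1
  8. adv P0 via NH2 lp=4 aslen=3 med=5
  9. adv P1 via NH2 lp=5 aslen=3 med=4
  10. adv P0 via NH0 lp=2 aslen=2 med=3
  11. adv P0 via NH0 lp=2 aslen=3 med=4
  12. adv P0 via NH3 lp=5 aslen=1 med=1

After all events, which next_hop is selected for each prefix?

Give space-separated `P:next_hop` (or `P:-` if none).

Op 1: best P0=- P1=NH2
Op 2: best P0=- P1=NH2
Op 3: best P0=NH1 P1=NH2
Op 4: best P0=- P1=NH2
Op 5: best P0=NH2 P1=NH2
Op 6: best P0=NH2 P1=NH2
Op 7: best P0=NH2 P1=NH2
Op 8: best P0=NH2 P1=NH2
Op 9: best P0=NH2 P1=NH0
Op 10: best P0=NH2 P1=NH0
Op 11: best P0=NH2 P1=NH0
Op 12: best P0=NH3 P1=NH0

Answer: P0:NH3 P1:NH0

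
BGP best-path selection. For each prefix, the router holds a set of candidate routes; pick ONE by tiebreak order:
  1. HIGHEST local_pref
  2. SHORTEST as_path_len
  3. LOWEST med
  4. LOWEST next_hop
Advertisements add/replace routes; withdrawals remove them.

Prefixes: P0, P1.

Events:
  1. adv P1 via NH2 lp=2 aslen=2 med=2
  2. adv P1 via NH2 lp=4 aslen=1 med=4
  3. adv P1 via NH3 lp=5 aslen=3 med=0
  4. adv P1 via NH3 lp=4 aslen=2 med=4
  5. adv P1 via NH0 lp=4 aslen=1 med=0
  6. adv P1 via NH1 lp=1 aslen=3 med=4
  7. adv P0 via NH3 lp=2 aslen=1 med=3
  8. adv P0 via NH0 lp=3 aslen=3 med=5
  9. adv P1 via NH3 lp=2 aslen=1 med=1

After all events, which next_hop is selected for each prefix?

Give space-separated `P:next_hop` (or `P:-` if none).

Answer: P0:NH0 P1:NH0

Derivation:
Op 1: best P0=- P1=NH2
Op 2: best P0=- P1=NH2
Op 3: best P0=- P1=NH3
Op 4: best P0=- P1=NH2
Op 5: best P0=- P1=NH0
Op 6: best P0=- P1=NH0
Op 7: best P0=NH3 P1=NH0
Op 8: best P0=NH0 P1=NH0
Op 9: best P0=NH0 P1=NH0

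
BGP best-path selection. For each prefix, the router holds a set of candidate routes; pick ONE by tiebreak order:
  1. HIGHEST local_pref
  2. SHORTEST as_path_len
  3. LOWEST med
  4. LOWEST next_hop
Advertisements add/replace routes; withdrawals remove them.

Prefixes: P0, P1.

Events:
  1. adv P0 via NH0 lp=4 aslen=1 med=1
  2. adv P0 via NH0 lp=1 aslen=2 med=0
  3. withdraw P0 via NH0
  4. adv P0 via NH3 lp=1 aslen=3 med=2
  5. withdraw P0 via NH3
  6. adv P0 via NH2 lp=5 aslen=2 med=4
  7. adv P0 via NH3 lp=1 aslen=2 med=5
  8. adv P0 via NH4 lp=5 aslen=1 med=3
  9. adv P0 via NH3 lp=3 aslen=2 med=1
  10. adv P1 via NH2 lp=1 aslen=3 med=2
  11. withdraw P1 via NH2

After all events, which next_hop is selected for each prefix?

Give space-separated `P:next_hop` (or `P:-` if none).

Op 1: best P0=NH0 P1=-
Op 2: best P0=NH0 P1=-
Op 3: best P0=- P1=-
Op 4: best P0=NH3 P1=-
Op 5: best P0=- P1=-
Op 6: best P0=NH2 P1=-
Op 7: best P0=NH2 P1=-
Op 8: best P0=NH4 P1=-
Op 9: best P0=NH4 P1=-
Op 10: best P0=NH4 P1=NH2
Op 11: best P0=NH4 P1=-

Answer: P0:NH4 P1:-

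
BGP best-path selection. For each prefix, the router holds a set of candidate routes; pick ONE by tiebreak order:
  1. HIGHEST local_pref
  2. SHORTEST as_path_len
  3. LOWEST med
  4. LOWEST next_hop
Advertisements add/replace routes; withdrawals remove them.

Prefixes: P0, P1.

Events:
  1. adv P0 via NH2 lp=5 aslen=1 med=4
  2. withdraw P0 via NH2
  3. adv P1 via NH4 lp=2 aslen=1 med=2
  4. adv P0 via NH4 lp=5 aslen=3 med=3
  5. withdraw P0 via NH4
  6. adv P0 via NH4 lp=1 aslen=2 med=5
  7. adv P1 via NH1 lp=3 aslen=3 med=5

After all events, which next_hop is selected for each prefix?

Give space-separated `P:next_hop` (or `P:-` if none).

Answer: P0:NH4 P1:NH1

Derivation:
Op 1: best P0=NH2 P1=-
Op 2: best P0=- P1=-
Op 3: best P0=- P1=NH4
Op 4: best P0=NH4 P1=NH4
Op 5: best P0=- P1=NH4
Op 6: best P0=NH4 P1=NH4
Op 7: best P0=NH4 P1=NH1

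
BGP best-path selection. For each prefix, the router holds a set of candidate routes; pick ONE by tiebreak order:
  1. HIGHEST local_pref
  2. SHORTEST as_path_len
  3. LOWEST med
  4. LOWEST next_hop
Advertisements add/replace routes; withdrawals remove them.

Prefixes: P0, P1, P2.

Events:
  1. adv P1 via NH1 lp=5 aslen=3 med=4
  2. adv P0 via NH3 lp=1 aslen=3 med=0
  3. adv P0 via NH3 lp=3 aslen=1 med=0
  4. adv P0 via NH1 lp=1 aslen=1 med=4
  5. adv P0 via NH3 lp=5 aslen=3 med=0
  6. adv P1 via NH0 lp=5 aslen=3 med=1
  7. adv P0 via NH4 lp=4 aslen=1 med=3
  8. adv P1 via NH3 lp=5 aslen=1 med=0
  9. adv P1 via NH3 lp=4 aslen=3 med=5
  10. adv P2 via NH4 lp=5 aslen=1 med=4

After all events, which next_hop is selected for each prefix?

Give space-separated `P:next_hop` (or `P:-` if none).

Answer: P0:NH3 P1:NH0 P2:NH4

Derivation:
Op 1: best P0=- P1=NH1 P2=-
Op 2: best P0=NH3 P1=NH1 P2=-
Op 3: best P0=NH3 P1=NH1 P2=-
Op 4: best P0=NH3 P1=NH1 P2=-
Op 5: best P0=NH3 P1=NH1 P2=-
Op 6: best P0=NH3 P1=NH0 P2=-
Op 7: best P0=NH3 P1=NH0 P2=-
Op 8: best P0=NH3 P1=NH3 P2=-
Op 9: best P0=NH3 P1=NH0 P2=-
Op 10: best P0=NH3 P1=NH0 P2=NH4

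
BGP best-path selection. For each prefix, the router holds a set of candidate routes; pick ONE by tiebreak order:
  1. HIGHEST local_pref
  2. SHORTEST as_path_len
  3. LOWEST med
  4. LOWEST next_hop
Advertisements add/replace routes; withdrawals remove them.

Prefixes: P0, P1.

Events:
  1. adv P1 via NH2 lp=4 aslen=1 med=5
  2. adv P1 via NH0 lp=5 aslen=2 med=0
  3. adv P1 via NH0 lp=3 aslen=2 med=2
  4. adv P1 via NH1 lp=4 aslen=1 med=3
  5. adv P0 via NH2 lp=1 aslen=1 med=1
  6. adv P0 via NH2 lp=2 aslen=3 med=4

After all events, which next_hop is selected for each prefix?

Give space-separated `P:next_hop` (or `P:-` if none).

Answer: P0:NH2 P1:NH1

Derivation:
Op 1: best P0=- P1=NH2
Op 2: best P0=- P1=NH0
Op 3: best P0=- P1=NH2
Op 4: best P0=- P1=NH1
Op 5: best P0=NH2 P1=NH1
Op 6: best P0=NH2 P1=NH1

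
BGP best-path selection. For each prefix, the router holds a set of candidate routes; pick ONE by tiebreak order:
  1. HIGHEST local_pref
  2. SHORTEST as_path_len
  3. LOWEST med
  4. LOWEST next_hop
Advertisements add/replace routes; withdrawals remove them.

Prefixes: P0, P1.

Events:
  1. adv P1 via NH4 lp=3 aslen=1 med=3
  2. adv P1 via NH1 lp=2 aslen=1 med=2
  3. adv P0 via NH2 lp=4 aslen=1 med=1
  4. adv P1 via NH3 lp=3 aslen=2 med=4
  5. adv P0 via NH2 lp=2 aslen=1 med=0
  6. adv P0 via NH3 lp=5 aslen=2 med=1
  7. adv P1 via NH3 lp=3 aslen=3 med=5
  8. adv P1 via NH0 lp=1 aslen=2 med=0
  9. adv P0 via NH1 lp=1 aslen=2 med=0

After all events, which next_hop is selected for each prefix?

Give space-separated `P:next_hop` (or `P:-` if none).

Op 1: best P0=- P1=NH4
Op 2: best P0=- P1=NH4
Op 3: best P0=NH2 P1=NH4
Op 4: best P0=NH2 P1=NH4
Op 5: best P0=NH2 P1=NH4
Op 6: best P0=NH3 P1=NH4
Op 7: best P0=NH3 P1=NH4
Op 8: best P0=NH3 P1=NH4
Op 9: best P0=NH3 P1=NH4

Answer: P0:NH3 P1:NH4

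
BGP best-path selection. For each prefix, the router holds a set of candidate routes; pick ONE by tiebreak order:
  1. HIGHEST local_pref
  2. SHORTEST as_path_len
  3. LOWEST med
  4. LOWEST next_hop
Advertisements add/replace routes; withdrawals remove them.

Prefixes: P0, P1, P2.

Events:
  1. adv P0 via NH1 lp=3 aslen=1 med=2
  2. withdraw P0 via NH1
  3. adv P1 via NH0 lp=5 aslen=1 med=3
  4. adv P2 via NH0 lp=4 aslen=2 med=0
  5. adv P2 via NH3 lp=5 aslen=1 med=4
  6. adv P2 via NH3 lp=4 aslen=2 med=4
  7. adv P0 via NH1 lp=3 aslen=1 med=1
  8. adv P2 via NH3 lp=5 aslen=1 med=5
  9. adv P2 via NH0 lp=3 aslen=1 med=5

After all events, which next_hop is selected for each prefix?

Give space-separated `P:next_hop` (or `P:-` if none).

Op 1: best P0=NH1 P1=- P2=-
Op 2: best P0=- P1=- P2=-
Op 3: best P0=- P1=NH0 P2=-
Op 4: best P0=- P1=NH0 P2=NH0
Op 5: best P0=- P1=NH0 P2=NH3
Op 6: best P0=- P1=NH0 P2=NH0
Op 7: best P0=NH1 P1=NH0 P2=NH0
Op 8: best P0=NH1 P1=NH0 P2=NH3
Op 9: best P0=NH1 P1=NH0 P2=NH3

Answer: P0:NH1 P1:NH0 P2:NH3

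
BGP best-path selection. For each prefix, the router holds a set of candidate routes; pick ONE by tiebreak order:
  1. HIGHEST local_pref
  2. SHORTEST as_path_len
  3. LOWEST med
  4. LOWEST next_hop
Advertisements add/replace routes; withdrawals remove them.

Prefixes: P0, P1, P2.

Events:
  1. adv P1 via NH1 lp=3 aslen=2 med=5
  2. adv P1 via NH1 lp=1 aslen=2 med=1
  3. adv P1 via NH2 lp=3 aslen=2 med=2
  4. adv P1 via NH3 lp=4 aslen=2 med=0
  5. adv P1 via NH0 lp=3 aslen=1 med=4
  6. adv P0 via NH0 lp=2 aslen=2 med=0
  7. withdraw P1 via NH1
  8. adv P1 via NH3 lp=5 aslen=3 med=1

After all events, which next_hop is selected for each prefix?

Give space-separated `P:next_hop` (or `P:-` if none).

Op 1: best P0=- P1=NH1 P2=-
Op 2: best P0=- P1=NH1 P2=-
Op 3: best P0=- P1=NH2 P2=-
Op 4: best P0=- P1=NH3 P2=-
Op 5: best P0=- P1=NH3 P2=-
Op 6: best P0=NH0 P1=NH3 P2=-
Op 7: best P0=NH0 P1=NH3 P2=-
Op 8: best P0=NH0 P1=NH3 P2=-

Answer: P0:NH0 P1:NH3 P2:-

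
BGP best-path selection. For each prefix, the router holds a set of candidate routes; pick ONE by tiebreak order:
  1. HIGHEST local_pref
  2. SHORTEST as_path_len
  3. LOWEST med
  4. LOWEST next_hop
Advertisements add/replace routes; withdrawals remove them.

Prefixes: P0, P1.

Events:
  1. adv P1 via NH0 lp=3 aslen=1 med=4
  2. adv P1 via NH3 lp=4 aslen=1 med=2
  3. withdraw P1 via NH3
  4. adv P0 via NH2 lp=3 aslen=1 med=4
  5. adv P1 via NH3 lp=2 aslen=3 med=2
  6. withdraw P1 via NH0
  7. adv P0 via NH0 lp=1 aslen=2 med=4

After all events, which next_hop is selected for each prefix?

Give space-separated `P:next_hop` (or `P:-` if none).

Answer: P0:NH2 P1:NH3

Derivation:
Op 1: best P0=- P1=NH0
Op 2: best P0=- P1=NH3
Op 3: best P0=- P1=NH0
Op 4: best P0=NH2 P1=NH0
Op 5: best P0=NH2 P1=NH0
Op 6: best P0=NH2 P1=NH3
Op 7: best P0=NH2 P1=NH3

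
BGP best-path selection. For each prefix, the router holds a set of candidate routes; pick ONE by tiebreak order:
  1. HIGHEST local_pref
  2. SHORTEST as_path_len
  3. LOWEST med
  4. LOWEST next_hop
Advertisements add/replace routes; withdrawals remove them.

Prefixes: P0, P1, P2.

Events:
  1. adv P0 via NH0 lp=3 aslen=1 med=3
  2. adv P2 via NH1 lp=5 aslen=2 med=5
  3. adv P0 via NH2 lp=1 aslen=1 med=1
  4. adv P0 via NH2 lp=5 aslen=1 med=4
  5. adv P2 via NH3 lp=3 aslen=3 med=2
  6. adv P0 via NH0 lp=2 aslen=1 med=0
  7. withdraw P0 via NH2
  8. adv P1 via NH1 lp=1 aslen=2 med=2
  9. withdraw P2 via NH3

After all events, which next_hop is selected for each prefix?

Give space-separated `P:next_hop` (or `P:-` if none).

Op 1: best P0=NH0 P1=- P2=-
Op 2: best P0=NH0 P1=- P2=NH1
Op 3: best P0=NH0 P1=- P2=NH1
Op 4: best P0=NH2 P1=- P2=NH1
Op 5: best P0=NH2 P1=- P2=NH1
Op 6: best P0=NH2 P1=- P2=NH1
Op 7: best P0=NH0 P1=- P2=NH1
Op 8: best P0=NH0 P1=NH1 P2=NH1
Op 9: best P0=NH0 P1=NH1 P2=NH1

Answer: P0:NH0 P1:NH1 P2:NH1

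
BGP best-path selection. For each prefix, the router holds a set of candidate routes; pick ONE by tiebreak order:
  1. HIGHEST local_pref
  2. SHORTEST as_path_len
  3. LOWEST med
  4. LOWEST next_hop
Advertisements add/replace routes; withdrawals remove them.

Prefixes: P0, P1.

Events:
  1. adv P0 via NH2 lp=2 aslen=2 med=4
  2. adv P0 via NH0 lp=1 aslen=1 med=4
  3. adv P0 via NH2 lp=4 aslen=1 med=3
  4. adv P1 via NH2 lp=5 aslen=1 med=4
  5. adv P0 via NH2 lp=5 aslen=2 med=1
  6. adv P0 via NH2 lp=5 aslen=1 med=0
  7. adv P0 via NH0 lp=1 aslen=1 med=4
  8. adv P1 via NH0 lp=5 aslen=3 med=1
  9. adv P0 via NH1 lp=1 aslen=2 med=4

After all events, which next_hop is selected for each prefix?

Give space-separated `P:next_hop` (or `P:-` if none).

Answer: P0:NH2 P1:NH2

Derivation:
Op 1: best P0=NH2 P1=-
Op 2: best P0=NH2 P1=-
Op 3: best P0=NH2 P1=-
Op 4: best P0=NH2 P1=NH2
Op 5: best P0=NH2 P1=NH2
Op 6: best P0=NH2 P1=NH2
Op 7: best P0=NH2 P1=NH2
Op 8: best P0=NH2 P1=NH2
Op 9: best P0=NH2 P1=NH2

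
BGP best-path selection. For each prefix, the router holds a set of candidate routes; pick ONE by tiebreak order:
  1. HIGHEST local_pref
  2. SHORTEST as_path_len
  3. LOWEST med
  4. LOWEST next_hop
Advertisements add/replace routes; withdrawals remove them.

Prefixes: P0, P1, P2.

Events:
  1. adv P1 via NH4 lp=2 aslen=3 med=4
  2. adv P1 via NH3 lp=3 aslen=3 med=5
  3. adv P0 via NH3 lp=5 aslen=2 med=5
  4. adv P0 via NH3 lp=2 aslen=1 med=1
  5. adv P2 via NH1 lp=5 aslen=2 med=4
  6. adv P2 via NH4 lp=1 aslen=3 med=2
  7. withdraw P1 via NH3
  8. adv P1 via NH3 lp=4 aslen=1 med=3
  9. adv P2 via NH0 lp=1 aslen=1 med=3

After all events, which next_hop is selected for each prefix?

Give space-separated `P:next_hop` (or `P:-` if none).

Answer: P0:NH3 P1:NH3 P2:NH1

Derivation:
Op 1: best P0=- P1=NH4 P2=-
Op 2: best P0=- P1=NH3 P2=-
Op 3: best P0=NH3 P1=NH3 P2=-
Op 4: best P0=NH3 P1=NH3 P2=-
Op 5: best P0=NH3 P1=NH3 P2=NH1
Op 6: best P0=NH3 P1=NH3 P2=NH1
Op 7: best P0=NH3 P1=NH4 P2=NH1
Op 8: best P0=NH3 P1=NH3 P2=NH1
Op 9: best P0=NH3 P1=NH3 P2=NH1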